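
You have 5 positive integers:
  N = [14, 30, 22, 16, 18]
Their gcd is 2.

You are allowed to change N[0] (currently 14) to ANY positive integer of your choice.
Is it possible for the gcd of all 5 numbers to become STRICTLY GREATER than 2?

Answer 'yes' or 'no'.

Answer: no

Derivation:
Current gcd = 2
gcd of all OTHER numbers (without N[0]=14): gcd([30, 22, 16, 18]) = 2
The new gcd after any change is gcd(2, new_value).
This can be at most 2.
Since 2 = old gcd 2, the gcd can only stay the same or decrease.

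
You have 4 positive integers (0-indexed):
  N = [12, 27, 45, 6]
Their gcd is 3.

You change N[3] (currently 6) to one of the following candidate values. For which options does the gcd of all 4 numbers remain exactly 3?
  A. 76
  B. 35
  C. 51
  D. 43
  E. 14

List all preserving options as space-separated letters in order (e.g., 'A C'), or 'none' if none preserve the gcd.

Answer: C

Derivation:
Old gcd = 3; gcd of others (without N[3]) = 3
New gcd for candidate v: gcd(3, v). Preserves old gcd iff gcd(3, v) = 3.
  Option A: v=76, gcd(3,76)=1 -> changes
  Option B: v=35, gcd(3,35)=1 -> changes
  Option C: v=51, gcd(3,51)=3 -> preserves
  Option D: v=43, gcd(3,43)=1 -> changes
  Option E: v=14, gcd(3,14)=1 -> changes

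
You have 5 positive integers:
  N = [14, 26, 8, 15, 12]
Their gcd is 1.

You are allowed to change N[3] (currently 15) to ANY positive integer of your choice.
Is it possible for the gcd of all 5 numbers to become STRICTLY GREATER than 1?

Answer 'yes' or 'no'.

Current gcd = 1
gcd of all OTHER numbers (without N[3]=15): gcd([14, 26, 8, 12]) = 2
The new gcd after any change is gcd(2, new_value).
This can be at most 2.
Since 2 > old gcd 1, the gcd CAN increase (e.g., set N[3] = 2).

Answer: yes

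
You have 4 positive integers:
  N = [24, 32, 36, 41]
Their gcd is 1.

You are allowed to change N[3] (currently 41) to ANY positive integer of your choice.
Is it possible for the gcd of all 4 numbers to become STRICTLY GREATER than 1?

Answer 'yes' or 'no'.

Current gcd = 1
gcd of all OTHER numbers (without N[3]=41): gcd([24, 32, 36]) = 4
The new gcd after any change is gcd(4, new_value).
This can be at most 4.
Since 4 > old gcd 1, the gcd CAN increase (e.g., set N[3] = 4).

Answer: yes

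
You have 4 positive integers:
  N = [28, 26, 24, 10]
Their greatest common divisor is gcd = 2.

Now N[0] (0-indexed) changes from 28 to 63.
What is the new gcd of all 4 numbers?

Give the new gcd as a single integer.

Answer: 1

Derivation:
Numbers: [28, 26, 24, 10], gcd = 2
Change: index 0, 28 -> 63
gcd of the OTHER numbers (without index 0): gcd([26, 24, 10]) = 2
New gcd = gcd(g_others, new_val) = gcd(2, 63) = 1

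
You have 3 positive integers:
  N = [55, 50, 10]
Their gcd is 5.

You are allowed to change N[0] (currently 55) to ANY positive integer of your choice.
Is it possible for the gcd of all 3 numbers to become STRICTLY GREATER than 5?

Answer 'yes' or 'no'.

Answer: yes

Derivation:
Current gcd = 5
gcd of all OTHER numbers (without N[0]=55): gcd([50, 10]) = 10
The new gcd after any change is gcd(10, new_value).
This can be at most 10.
Since 10 > old gcd 5, the gcd CAN increase (e.g., set N[0] = 10).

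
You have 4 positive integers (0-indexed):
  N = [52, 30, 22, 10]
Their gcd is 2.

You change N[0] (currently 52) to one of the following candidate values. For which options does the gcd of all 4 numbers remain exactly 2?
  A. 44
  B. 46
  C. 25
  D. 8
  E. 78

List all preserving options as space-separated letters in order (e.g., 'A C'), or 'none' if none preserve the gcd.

Old gcd = 2; gcd of others (without N[0]) = 2
New gcd for candidate v: gcd(2, v). Preserves old gcd iff gcd(2, v) = 2.
  Option A: v=44, gcd(2,44)=2 -> preserves
  Option B: v=46, gcd(2,46)=2 -> preserves
  Option C: v=25, gcd(2,25)=1 -> changes
  Option D: v=8, gcd(2,8)=2 -> preserves
  Option E: v=78, gcd(2,78)=2 -> preserves

Answer: A B D E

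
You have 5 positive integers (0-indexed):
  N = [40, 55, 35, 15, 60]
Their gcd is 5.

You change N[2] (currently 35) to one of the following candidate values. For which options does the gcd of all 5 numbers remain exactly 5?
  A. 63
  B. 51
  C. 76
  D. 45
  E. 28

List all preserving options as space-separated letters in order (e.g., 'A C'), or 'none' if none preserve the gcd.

Answer: D

Derivation:
Old gcd = 5; gcd of others (without N[2]) = 5
New gcd for candidate v: gcd(5, v). Preserves old gcd iff gcd(5, v) = 5.
  Option A: v=63, gcd(5,63)=1 -> changes
  Option B: v=51, gcd(5,51)=1 -> changes
  Option C: v=76, gcd(5,76)=1 -> changes
  Option D: v=45, gcd(5,45)=5 -> preserves
  Option E: v=28, gcd(5,28)=1 -> changes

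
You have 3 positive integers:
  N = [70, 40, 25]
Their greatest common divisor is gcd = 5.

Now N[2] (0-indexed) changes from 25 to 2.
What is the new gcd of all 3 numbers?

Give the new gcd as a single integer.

Numbers: [70, 40, 25], gcd = 5
Change: index 2, 25 -> 2
gcd of the OTHER numbers (without index 2): gcd([70, 40]) = 10
New gcd = gcd(g_others, new_val) = gcd(10, 2) = 2

Answer: 2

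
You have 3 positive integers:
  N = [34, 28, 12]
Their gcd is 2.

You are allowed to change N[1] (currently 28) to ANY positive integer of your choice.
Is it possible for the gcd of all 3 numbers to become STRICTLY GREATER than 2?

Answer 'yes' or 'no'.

Answer: no

Derivation:
Current gcd = 2
gcd of all OTHER numbers (without N[1]=28): gcd([34, 12]) = 2
The new gcd after any change is gcd(2, new_value).
This can be at most 2.
Since 2 = old gcd 2, the gcd can only stay the same or decrease.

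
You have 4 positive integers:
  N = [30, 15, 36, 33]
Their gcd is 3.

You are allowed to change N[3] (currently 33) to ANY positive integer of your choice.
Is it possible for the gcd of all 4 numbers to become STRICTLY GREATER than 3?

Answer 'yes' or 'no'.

Current gcd = 3
gcd of all OTHER numbers (without N[3]=33): gcd([30, 15, 36]) = 3
The new gcd after any change is gcd(3, new_value).
This can be at most 3.
Since 3 = old gcd 3, the gcd can only stay the same or decrease.

Answer: no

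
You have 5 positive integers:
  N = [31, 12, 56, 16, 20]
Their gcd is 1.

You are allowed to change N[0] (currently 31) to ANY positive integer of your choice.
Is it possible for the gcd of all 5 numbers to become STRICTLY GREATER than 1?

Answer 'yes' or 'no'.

Answer: yes

Derivation:
Current gcd = 1
gcd of all OTHER numbers (without N[0]=31): gcd([12, 56, 16, 20]) = 4
The new gcd after any change is gcd(4, new_value).
This can be at most 4.
Since 4 > old gcd 1, the gcd CAN increase (e.g., set N[0] = 4).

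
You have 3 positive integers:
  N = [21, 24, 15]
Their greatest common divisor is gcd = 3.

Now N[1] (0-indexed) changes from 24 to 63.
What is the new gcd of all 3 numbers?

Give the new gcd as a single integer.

Answer: 3

Derivation:
Numbers: [21, 24, 15], gcd = 3
Change: index 1, 24 -> 63
gcd of the OTHER numbers (without index 1): gcd([21, 15]) = 3
New gcd = gcd(g_others, new_val) = gcd(3, 63) = 3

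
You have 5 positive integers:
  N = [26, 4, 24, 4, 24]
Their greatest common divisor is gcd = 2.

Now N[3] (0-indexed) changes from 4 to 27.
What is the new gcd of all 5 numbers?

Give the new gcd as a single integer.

Answer: 1

Derivation:
Numbers: [26, 4, 24, 4, 24], gcd = 2
Change: index 3, 4 -> 27
gcd of the OTHER numbers (without index 3): gcd([26, 4, 24, 24]) = 2
New gcd = gcd(g_others, new_val) = gcd(2, 27) = 1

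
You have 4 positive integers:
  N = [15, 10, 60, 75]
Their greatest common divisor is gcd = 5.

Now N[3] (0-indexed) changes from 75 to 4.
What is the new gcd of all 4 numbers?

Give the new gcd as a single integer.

Numbers: [15, 10, 60, 75], gcd = 5
Change: index 3, 75 -> 4
gcd of the OTHER numbers (without index 3): gcd([15, 10, 60]) = 5
New gcd = gcd(g_others, new_val) = gcd(5, 4) = 1

Answer: 1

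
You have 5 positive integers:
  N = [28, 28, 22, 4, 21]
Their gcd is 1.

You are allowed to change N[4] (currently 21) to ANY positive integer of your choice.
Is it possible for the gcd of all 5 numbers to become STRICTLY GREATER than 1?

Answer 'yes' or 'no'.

Answer: yes

Derivation:
Current gcd = 1
gcd of all OTHER numbers (without N[4]=21): gcd([28, 28, 22, 4]) = 2
The new gcd after any change is gcd(2, new_value).
This can be at most 2.
Since 2 > old gcd 1, the gcd CAN increase (e.g., set N[4] = 2).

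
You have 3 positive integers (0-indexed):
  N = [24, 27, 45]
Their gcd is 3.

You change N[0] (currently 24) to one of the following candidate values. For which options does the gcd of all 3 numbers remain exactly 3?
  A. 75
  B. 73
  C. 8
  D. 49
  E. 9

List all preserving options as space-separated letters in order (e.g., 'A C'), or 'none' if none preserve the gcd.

Answer: A

Derivation:
Old gcd = 3; gcd of others (without N[0]) = 9
New gcd for candidate v: gcd(9, v). Preserves old gcd iff gcd(9, v) = 3.
  Option A: v=75, gcd(9,75)=3 -> preserves
  Option B: v=73, gcd(9,73)=1 -> changes
  Option C: v=8, gcd(9,8)=1 -> changes
  Option D: v=49, gcd(9,49)=1 -> changes
  Option E: v=9, gcd(9,9)=9 -> changes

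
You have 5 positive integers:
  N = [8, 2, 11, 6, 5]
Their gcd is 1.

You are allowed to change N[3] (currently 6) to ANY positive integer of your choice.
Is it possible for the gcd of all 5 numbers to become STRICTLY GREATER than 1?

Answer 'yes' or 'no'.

Current gcd = 1
gcd of all OTHER numbers (without N[3]=6): gcd([8, 2, 11, 5]) = 1
The new gcd after any change is gcd(1, new_value).
This can be at most 1.
Since 1 = old gcd 1, the gcd can only stay the same or decrease.

Answer: no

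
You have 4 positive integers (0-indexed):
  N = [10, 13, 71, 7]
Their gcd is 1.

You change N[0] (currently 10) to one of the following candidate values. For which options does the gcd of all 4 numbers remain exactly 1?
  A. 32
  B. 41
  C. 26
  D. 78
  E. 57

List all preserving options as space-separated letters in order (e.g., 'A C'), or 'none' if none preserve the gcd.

Answer: A B C D E

Derivation:
Old gcd = 1; gcd of others (without N[0]) = 1
New gcd for candidate v: gcd(1, v). Preserves old gcd iff gcd(1, v) = 1.
  Option A: v=32, gcd(1,32)=1 -> preserves
  Option B: v=41, gcd(1,41)=1 -> preserves
  Option C: v=26, gcd(1,26)=1 -> preserves
  Option D: v=78, gcd(1,78)=1 -> preserves
  Option E: v=57, gcd(1,57)=1 -> preserves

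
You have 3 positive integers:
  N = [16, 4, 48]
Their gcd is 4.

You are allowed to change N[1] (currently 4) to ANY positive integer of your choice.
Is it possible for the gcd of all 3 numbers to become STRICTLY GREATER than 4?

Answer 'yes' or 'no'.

Current gcd = 4
gcd of all OTHER numbers (without N[1]=4): gcd([16, 48]) = 16
The new gcd after any change is gcd(16, new_value).
This can be at most 16.
Since 16 > old gcd 4, the gcd CAN increase (e.g., set N[1] = 16).

Answer: yes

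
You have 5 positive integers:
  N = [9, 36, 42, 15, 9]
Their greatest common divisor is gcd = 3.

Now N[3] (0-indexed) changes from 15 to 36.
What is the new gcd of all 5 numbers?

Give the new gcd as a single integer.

Numbers: [9, 36, 42, 15, 9], gcd = 3
Change: index 3, 15 -> 36
gcd of the OTHER numbers (without index 3): gcd([9, 36, 42, 9]) = 3
New gcd = gcd(g_others, new_val) = gcd(3, 36) = 3

Answer: 3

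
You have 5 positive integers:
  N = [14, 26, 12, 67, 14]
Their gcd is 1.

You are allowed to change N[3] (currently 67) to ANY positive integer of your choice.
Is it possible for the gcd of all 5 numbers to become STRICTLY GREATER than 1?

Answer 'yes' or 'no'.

Answer: yes

Derivation:
Current gcd = 1
gcd of all OTHER numbers (without N[3]=67): gcd([14, 26, 12, 14]) = 2
The new gcd after any change is gcd(2, new_value).
This can be at most 2.
Since 2 > old gcd 1, the gcd CAN increase (e.g., set N[3] = 2).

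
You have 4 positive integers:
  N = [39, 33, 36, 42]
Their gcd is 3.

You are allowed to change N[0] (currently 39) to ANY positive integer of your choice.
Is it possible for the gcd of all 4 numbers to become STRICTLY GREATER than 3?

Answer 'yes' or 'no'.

Answer: no

Derivation:
Current gcd = 3
gcd of all OTHER numbers (without N[0]=39): gcd([33, 36, 42]) = 3
The new gcd after any change is gcd(3, new_value).
This can be at most 3.
Since 3 = old gcd 3, the gcd can only stay the same or decrease.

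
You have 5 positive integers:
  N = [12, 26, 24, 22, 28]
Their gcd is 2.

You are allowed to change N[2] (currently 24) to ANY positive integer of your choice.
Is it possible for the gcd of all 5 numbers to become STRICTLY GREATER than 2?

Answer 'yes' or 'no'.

Current gcd = 2
gcd of all OTHER numbers (without N[2]=24): gcd([12, 26, 22, 28]) = 2
The new gcd after any change is gcd(2, new_value).
This can be at most 2.
Since 2 = old gcd 2, the gcd can only stay the same or decrease.

Answer: no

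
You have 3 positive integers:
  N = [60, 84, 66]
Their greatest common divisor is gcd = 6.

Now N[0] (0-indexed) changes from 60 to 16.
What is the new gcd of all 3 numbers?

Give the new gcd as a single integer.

Numbers: [60, 84, 66], gcd = 6
Change: index 0, 60 -> 16
gcd of the OTHER numbers (without index 0): gcd([84, 66]) = 6
New gcd = gcd(g_others, new_val) = gcd(6, 16) = 2

Answer: 2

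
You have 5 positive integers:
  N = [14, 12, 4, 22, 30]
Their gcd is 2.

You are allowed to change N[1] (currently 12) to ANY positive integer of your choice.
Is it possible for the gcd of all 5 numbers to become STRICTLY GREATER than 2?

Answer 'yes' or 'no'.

Answer: no

Derivation:
Current gcd = 2
gcd of all OTHER numbers (without N[1]=12): gcd([14, 4, 22, 30]) = 2
The new gcd after any change is gcd(2, new_value).
This can be at most 2.
Since 2 = old gcd 2, the gcd can only stay the same or decrease.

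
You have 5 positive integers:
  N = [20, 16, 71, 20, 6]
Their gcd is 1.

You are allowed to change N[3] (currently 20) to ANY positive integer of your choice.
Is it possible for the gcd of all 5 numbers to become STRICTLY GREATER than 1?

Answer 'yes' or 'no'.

Current gcd = 1
gcd of all OTHER numbers (without N[3]=20): gcd([20, 16, 71, 6]) = 1
The new gcd after any change is gcd(1, new_value).
This can be at most 1.
Since 1 = old gcd 1, the gcd can only stay the same or decrease.

Answer: no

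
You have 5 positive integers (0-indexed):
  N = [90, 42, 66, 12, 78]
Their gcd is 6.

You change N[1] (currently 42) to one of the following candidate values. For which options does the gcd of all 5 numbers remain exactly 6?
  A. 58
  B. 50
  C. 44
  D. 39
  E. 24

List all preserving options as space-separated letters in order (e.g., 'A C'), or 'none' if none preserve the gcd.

Answer: E

Derivation:
Old gcd = 6; gcd of others (without N[1]) = 6
New gcd for candidate v: gcd(6, v). Preserves old gcd iff gcd(6, v) = 6.
  Option A: v=58, gcd(6,58)=2 -> changes
  Option B: v=50, gcd(6,50)=2 -> changes
  Option C: v=44, gcd(6,44)=2 -> changes
  Option D: v=39, gcd(6,39)=3 -> changes
  Option E: v=24, gcd(6,24)=6 -> preserves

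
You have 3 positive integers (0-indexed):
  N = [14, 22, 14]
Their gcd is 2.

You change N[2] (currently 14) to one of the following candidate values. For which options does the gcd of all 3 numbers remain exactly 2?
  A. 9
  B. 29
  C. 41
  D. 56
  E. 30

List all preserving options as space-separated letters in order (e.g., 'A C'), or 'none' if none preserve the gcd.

Old gcd = 2; gcd of others (without N[2]) = 2
New gcd for candidate v: gcd(2, v). Preserves old gcd iff gcd(2, v) = 2.
  Option A: v=9, gcd(2,9)=1 -> changes
  Option B: v=29, gcd(2,29)=1 -> changes
  Option C: v=41, gcd(2,41)=1 -> changes
  Option D: v=56, gcd(2,56)=2 -> preserves
  Option E: v=30, gcd(2,30)=2 -> preserves

Answer: D E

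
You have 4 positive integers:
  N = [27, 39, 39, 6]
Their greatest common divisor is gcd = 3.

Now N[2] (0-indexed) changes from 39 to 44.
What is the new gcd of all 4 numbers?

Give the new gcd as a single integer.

Numbers: [27, 39, 39, 6], gcd = 3
Change: index 2, 39 -> 44
gcd of the OTHER numbers (without index 2): gcd([27, 39, 6]) = 3
New gcd = gcd(g_others, new_val) = gcd(3, 44) = 1

Answer: 1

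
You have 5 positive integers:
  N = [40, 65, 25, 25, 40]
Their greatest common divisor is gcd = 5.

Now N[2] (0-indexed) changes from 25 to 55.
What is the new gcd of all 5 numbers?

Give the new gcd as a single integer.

Answer: 5

Derivation:
Numbers: [40, 65, 25, 25, 40], gcd = 5
Change: index 2, 25 -> 55
gcd of the OTHER numbers (without index 2): gcd([40, 65, 25, 40]) = 5
New gcd = gcd(g_others, new_val) = gcd(5, 55) = 5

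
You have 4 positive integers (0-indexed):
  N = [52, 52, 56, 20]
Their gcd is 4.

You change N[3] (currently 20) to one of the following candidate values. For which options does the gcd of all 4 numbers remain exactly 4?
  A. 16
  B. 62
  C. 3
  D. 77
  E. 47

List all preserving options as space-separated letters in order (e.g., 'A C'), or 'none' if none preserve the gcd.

Answer: A

Derivation:
Old gcd = 4; gcd of others (without N[3]) = 4
New gcd for candidate v: gcd(4, v). Preserves old gcd iff gcd(4, v) = 4.
  Option A: v=16, gcd(4,16)=4 -> preserves
  Option B: v=62, gcd(4,62)=2 -> changes
  Option C: v=3, gcd(4,3)=1 -> changes
  Option D: v=77, gcd(4,77)=1 -> changes
  Option E: v=47, gcd(4,47)=1 -> changes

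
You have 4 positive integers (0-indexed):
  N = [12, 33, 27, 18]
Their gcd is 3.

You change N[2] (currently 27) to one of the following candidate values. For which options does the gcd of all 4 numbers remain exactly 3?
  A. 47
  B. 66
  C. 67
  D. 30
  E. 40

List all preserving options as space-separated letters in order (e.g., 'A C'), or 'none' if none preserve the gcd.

Old gcd = 3; gcd of others (without N[2]) = 3
New gcd for candidate v: gcd(3, v). Preserves old gcd iff gcd(3, v) = 3.
  Option A: v=47, gcd(3,47)=1 -> changes
  Option B: v=66, gcd(3,66)=3 -> preserves
  Option C: v=67, gcd(3,67)=1 -> changes
  Option D: v=30, gcd(3,30)=3 -> preserves
  Option E: v=40, gcd(3,40)=1 -> changes

Answer: B D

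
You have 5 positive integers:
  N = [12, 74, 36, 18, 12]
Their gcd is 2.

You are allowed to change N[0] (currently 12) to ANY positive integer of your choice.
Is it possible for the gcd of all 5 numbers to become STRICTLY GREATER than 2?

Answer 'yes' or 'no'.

Answer: no

Derivation:
Current gcd = 2
gcd of all OTHER numbers (without N[0]=12): gcd([74, 36, 18, 12]) = 2
The new gcd after any change is gcd(2, new_value).
This can be at most 2.
Since 2 = old gcd 2, the gcd can only stay the same or decrease.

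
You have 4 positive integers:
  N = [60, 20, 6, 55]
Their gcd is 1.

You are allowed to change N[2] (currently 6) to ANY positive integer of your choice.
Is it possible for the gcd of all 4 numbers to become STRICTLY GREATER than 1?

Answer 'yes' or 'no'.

Answer: yes

Derivation:
Current gcd = 1
gcd of all OTHER numbers (without N[2]=6): gcd([60, 20, 55]) = 5
The new gcd after any change is gcd(5, new_value).
This can be at most 5.
Since 5 > old gcd 1, the gcd CAN increase (e.g., set N[2] = 5).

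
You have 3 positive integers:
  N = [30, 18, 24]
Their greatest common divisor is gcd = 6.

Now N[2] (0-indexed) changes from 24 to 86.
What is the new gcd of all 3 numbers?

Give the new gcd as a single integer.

Answer: 2

Derivation:
Numbers: [30, 18, 24], gcd = 6
Change: index 2, 24 -> 86
gcd of the OTHER numbers (without index 2): gcd([30, 18]) = 6
New gcd = gcd(g_others, new_val) = gcd(6, 86) = 2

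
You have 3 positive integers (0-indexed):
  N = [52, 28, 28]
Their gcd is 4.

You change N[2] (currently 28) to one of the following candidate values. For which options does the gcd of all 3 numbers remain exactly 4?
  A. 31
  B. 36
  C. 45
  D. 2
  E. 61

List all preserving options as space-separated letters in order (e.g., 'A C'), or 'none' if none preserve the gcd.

Answer: B

Derivation:
Old gcd = 4; gcd of others (without N[2]) = 4
New gcd for candidate v: gcd(4, v). Preserves old gcd iff gcd(4, v) = 4.
  Option A: v=31, gcd(4,31)=1 -> changes
  Option B: v=36, gcd(4,36)=4 -> preserves
  Option C: v=45, gcd(4,45)=1 -> changes
  Option D: v=2, gcd(4,2)=2 -> changes
  Option E: v=61, gcd(4,61)=1 -> changes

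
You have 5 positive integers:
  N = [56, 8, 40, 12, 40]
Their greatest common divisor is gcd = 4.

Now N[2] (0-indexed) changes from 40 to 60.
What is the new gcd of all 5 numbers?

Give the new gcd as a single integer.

Answer: 4

Derivation:
Numbers: [56, 8, 40, 12, 40], gcd = 4
Change: index 2, 40 -> 60
gcd of the OTHER numbers (without index 2): gcd([56, 8, 12, 40]) = 4
New gcd = gcd(g_others, new_val) = gcd(4, 60) = 4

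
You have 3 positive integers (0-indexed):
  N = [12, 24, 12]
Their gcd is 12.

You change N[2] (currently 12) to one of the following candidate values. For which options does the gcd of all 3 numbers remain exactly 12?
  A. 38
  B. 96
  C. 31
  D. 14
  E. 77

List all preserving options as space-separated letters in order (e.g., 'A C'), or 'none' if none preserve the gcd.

Answer: B

Derivation:
Old gcd = 12; gcd of others (without N[2]) = 12
New gcd for candidate v: gcd(12, v). Preserves old gcd iff gcd(12, v) = 12.
  Option A: v=38, gcd(12,38)=2 -> changes
  Option B: v=96, gcd(12,96)=12 -> preserves
  Option C: v=31, gcd(12,31)=1 -> changes
  Option D: v=14, gcd(12,14)=2 -> changes
  Option E: v=77, gcd(12,77)=1 -> changes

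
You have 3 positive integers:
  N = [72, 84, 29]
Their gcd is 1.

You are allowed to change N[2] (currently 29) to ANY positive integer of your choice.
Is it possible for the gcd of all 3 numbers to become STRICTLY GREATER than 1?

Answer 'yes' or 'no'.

Current gcd = 1
gcd of all OTHER numbers (without N[2]=29): gcd([72, 84]) = 12
The new gcd after any change is gcd(12, new_value).
This can be at most 12.
Since 12 > old gcd 1, the gcd CAN increase (e.g., set N[2] = 12).

Answer: yes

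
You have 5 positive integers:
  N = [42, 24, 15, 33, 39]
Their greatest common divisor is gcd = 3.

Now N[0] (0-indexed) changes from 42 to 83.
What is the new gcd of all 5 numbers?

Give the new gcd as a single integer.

Answer: 1

Derivation:
Numbers: [42, 24, 15, 33, 39], gcd = 3
Change: index 0, 42 -> 83
gcd of the OTHER numbers (without index 0): gcd([24, 15, 33, 39]) = 3
New gcd = gcd(g_others, new_val) = gcd(3, 83) = 1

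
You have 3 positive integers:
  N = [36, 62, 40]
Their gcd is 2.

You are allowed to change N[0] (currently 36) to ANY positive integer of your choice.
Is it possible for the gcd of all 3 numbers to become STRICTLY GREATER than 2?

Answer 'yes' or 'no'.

Answer: no

Derivation:
Current gcd = 2
gcd of all OTHER numbers (without N[0]=36): gcd([62, 40]) = 2
The new gcd after any change is gcd(2, new_value).
This can be at most 2.
Since 2 = old gcd 2, the gcd can only stay the same or decrease.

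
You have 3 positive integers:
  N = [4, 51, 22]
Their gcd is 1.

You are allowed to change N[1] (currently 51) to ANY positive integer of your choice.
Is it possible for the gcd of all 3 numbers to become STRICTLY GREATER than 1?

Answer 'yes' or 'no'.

Answer: yes

Derivation:
Current gcd = 1
gcd of all OTHER numbers (without N[1]=51): gcd([4, 22]) = 2
The new gcd after any change is gcd(2, new_value).
This can be at most 2.
Since 2 > old gcd 1, the gcd CAN increase (e.g., set N[1] = 2).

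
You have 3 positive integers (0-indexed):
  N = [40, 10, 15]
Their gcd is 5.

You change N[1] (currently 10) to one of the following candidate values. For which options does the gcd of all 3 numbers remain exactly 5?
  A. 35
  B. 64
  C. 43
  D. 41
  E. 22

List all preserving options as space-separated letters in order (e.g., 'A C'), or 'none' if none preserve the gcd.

Answer: A

Derivation:
Old gcd = 5; gcd of others (without N[1]) = 5
New gcd for candidate v: gcd(5, v). Preserves old gcd iff gcd(5, v) = 5.
  Option A: v=35, gcd(5,35)=5 -> preserves
  Option B: v=64, gcd(5,64)=1 -> changes
  Option C: v=43, gcd(5,43)=1 -> changes
  Option D: v=41, gcd(5,41)=1 -> changes
  Option E: v=22, gcd(5,22)=1 -> changes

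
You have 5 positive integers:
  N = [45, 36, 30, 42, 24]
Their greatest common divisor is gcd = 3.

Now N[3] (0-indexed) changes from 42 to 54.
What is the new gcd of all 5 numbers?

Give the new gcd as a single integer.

Answer: 3

Derivation:
Numbers: [45, 36, 30, 42, 24], gcd = 3
Change: index 3, 42 -> 54
gcd of the OTHER numbers (without index 3): gcd([45, 36, 30, 24]) = 3
New gcd = gcd(g_others, new_val) = gcd(3, 54) = 3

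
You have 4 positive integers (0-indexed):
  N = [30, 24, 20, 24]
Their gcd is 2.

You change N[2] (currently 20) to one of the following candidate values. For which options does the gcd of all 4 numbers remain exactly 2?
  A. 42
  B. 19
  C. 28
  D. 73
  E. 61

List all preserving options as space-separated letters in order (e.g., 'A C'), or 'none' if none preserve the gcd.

Answer: C

Derivation:
Old gcd = 2; gcd of others (without N[2]) = 6
New gcd for candidate v: gcd(6, v). Preserves old gcd iff gcd(6, v) = 2.
  Option A: v=42, gcd(6,42)=6 -> changes
  Option B: v=19, gcd(6,19)=1 -> changes
  Option C: v=28, gcd(6,28)=2 -> preserves
  Option D: v=73, gcd(6,73)=1 -> changes
  Option E: v=61, gcd(6,61)=1 -> changes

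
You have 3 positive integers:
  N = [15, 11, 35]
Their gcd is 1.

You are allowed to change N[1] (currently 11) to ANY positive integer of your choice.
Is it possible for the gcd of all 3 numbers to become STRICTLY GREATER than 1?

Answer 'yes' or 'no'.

Answer: yes

Derivation:
Current gcd = 1
gcd of all OTHER numbers (without N[1]=11): gcd([15, 35]) = 5
The new gcd after any change is gcd(5, new_value).
This can be at most 5.
Since 5 > old gcd 1, the gcd CAN increase (e.g., set N[1] = 5).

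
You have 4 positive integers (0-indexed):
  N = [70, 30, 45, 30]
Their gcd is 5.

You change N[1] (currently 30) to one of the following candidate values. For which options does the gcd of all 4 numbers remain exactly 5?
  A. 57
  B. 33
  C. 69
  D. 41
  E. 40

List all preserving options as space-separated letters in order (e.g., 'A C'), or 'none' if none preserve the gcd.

Old gcd = 5; gcd of others (without N[1]) = 5
New gcd for candidate v: gcd(5, v). Preserves old gcd iff gcd(5, v) = 5.
  Option A: v=57, gcd(5,57)=1 -> changes
  Option B: v=33, gcd(5,33)=1 -> changes
  Option C: v=69, gcd(5,69)=1 -> changes
  Option D: v=41, gcd(5,41)=1 -> changes
  Option E: v=40, gcd(5,40)=5 -> preserves

Answer: E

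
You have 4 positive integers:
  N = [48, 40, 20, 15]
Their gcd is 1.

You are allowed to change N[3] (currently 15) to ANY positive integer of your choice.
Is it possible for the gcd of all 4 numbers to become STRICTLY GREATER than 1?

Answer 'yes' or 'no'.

Current gcd = 1
gcd of all OTHER numbers (without N[3]=15): gcd([48, 40, 20]) = 4
The new gcd after any change is gcd(4, new_value).
This can be at most 4.
Since 4 > old gcd 1, the gcd CAN increase (e.g., set N[3] = 4).

Answer: yes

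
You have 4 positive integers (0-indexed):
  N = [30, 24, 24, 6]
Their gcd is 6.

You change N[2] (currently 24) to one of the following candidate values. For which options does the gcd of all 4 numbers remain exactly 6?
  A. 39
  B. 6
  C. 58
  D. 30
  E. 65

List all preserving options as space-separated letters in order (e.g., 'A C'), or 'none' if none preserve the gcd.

Old gcd = 6; gcd of others (without N[2]) = 6
New gcd for candidate v: gcd(6, v). Preserves old gcd iff gcd(6, v) = 6.
  Option A: v=39, gcd(6,39)=3 -> changes
  Option B: v=6, gcd(6,6)=6 -> preserves
  Option C: v=58, gcd(6,58)=2 -> changes
  Option D: v=30, gcd(6,30)=6 -> preserves
  Option E: v=65, gcd(6,65)=1 -> changes

Answer: B D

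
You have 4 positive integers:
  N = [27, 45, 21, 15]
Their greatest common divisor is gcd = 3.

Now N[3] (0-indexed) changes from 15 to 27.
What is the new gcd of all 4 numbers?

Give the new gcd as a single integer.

Answer: 3

Derivation:
Numbers: [27, 45, 21, 15], gcd = 3
Change: index 3, 15 -> 27
gcd of the OTHER numbers (without index 3): gcd([27, 45, 21]) = 3
New gcd = gcd(g_others, new_val) = gcd(3, 27) = 3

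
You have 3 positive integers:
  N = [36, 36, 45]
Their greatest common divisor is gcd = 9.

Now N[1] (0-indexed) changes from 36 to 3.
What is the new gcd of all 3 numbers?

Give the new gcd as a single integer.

Answer: 3

Derivation:
Numbers: [36, 36, 45], gcd = 9
Change: index 1, 36 -> 3
gcd of the OTHER numbers (without index 1): gcd([36, 45]) = 9
New gcd = gcd(g_others, new_val) = gcd(9, 3) = 3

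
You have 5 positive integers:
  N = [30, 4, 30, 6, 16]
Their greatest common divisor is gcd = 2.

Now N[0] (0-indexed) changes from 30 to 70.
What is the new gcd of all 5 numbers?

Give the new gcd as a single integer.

Answer: 2

Derivation:
Numbers: [30, 4, 30, 6, 16], gcd = 2
Change: index 0, 30 -> 70
gcd of the OTHER numbers (without index 0): gcd([4, 30, 6, 16]) = 2
New gcd = gcd(g_others, new_val) = gcd(2, 70) = 2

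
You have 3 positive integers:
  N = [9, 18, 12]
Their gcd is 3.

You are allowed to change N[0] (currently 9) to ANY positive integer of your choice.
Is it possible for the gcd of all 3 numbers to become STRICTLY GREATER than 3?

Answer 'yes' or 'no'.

Current gcd = 3
gcd of all OTHER numbers (without N[0]=9): gcd([18, 12]) = 6
The new gcd after any change is gcd(6, new_value).
This can be at most 6.
Since 6 > old gcd 3, the gcd CAN increase (e.g., set N[0] = 6).

Answer: yes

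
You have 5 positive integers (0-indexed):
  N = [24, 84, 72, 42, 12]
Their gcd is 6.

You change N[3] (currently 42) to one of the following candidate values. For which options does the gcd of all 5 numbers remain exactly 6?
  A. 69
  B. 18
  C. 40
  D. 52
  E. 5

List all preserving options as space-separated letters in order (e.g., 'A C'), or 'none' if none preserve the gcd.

Old gcd = 6; gcd of others (without N[3]) = 12
New gcd for candidate v: gcd(12, v). Preserves old gcd iff gcd(12, v) = 6.
  Option A: v=69, gcd(12,69)=3 -> changes
  Option B: v=18, gcd(12,18)=6 -> preserves
  Option C: v=40, gcd(12,40)=4 -> changes
  Option D: v=52, gcd(12,52)=4 -> changes
  Option E: v=5, gcd(12,5)=1 -> changes

Answer: B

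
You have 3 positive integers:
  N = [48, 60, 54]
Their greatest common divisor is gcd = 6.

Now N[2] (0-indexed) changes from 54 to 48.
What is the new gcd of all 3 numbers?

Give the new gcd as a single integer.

Numbers: [48, 60, 54], gcd = 6
Change: index 2, 54 -> 48
gcd of the OTHER numbers (without index 2): gcd([48, 60]) = 12
New gcd = gcd(g_others, new_val) = gcd(12, 48) = 12

Answer: 12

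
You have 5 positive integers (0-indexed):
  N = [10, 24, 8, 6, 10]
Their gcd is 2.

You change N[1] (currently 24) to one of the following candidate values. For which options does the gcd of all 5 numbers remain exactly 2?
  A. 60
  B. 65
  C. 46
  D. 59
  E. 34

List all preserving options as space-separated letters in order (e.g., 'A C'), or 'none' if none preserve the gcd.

Answer: A C E

Derivation:
Old gcd = 2; gcd of others (without N[1]) = 2
New gcd for candidate v: gcd(2, v). Preserves old gcd iff gcd(2, v) = 2.
  Option A: v=60, gcd(2,60)=2 -> preserves
  Option B: v=65, gcd(2,65)=1 -> changes
  Option C: v=46, gcd(2,46)=2 -> preserves
  Option D: v=59, gcd(2,59)=1 -> changes
  Option E: v=34, gcd(2,34)=2 -> preserves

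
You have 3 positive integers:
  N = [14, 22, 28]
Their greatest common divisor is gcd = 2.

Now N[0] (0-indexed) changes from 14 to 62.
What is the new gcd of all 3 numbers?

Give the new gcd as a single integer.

Numbers: [14, 22, 28], gcd = 2
Change: index 0, 14 -> 62
gcd of the OTHER numbers (without index 0): gcd([22, 28]) = 2
New gcd = gcd(g_others, new_val) = gcd(2, 62) = 2

Answer: 2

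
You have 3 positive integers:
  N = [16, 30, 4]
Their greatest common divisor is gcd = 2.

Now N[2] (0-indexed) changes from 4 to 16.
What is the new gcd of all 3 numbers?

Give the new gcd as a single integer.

Answer: 2

Derivation:
Numbers: [16, 30, 4], gcd = 2
Change: index 2, 4 -> 16
gcd of the OTHER numbers (without index 2): gcd([16, 30]) = 2
New gcd = gcd(g_others, new_val) = gcd(2, 16) = 2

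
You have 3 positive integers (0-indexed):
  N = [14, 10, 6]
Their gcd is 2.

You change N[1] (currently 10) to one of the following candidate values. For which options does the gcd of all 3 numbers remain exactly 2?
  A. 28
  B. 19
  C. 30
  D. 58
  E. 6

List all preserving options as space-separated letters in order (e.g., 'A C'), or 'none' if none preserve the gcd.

Answer: A C D E

Derivation:
Old gcd = 2; gcd of others (without N[1]) = 2
New gcd for candidate v: gcd(2, v). Preserves old gcd iff gcd(2, v) = 2.
  Option A: v=28, gcd(2,28)=2 -> preserves
  Option B: v=19, gcd(2,19)=1 -> changes
  Option C: v=30, gcd(2,30)=2 -> preserves
  Option D: v=58, gcd(2,58)=2 -> preserves
  Option E: v=6, gcd(2,6)=2 -> preserves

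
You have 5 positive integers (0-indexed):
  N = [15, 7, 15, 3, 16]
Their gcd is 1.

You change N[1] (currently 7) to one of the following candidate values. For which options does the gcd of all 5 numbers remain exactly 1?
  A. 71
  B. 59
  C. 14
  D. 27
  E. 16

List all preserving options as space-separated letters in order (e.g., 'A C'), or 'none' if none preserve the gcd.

Answer: A B C D E

Derivation:
Old gcd = 1; gcd of others (without N[1]) = 1
New gcd for candidate v: gcd(1, v). Preserves old gcd iff gcd(1, v) = 1.
  Option A: v=71, gcd(1,71)=1 -> preserves
  Option B: v=59, gcd(1,59)=1 -> preserves
  Option C: v=14, gcd(1,14)=1 -> preserves
  Option D: v=27, gcd(1,27)=1 -> preserves
  Option E: v=16, gcd(1,16)=1 -> preserves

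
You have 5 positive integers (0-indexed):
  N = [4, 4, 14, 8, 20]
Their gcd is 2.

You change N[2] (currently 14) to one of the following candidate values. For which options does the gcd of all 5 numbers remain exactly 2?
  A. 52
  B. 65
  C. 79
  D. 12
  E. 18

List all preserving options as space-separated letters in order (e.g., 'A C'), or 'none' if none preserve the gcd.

Answer: E

Derivation:
Old gcd = 2; gcd of others (without N[2]) = 4
New gcd for candidate v: gcd(4, v). Preserves old gcd iff gcd(4, v) = 2.
  Option A: v=52, gcd(4,52)=4 -> changes
  Option B: v=65, gcd(4,65)=1 -> changes
  Option C: v=79, gcd(4,79)=1 -> changes
  Option D: v=12, gcd(4,12)=4 -> changes
  Option E: v=18, gcd(4,18)=2 -> preserves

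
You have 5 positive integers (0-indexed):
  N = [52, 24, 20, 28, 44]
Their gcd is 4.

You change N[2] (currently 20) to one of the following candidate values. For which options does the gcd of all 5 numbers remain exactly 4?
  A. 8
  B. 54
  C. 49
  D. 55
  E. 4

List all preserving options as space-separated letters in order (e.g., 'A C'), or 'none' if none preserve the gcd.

Old gcd = 4; gcd of others (without N[2]) = 4
New gcd for candidate v: gcd(4, v). Preserves old gcd iff gcd(4, v) = 4.
  Option A: v=8, gcd(4,8)=4 -> preserves
  Option B: v=54, gcd(4,54)=2 -> changes
  Option C: v=49, gcd(4,49)=1 -> changes
  Option D: v=55, gcd(4,55)=1 -> changes
  Option E: v=4, gcd(4,4)=4 -> preserves

Answer: A E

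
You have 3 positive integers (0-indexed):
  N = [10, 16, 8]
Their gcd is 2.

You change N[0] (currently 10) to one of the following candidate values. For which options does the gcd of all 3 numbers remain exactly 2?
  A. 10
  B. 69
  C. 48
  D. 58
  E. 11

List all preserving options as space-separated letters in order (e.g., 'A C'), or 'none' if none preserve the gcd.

Answer: A D

Derivation:
Old gcd = 2; gcd of others (without N[0]) = 8
New gcd for candidate v: gcd(8, v). Preserves old gcd iff gcd(8, v) = 2.
  Option A: v=10, gcd(8,10)=2 -> preserves
  Option B: v=69, gcd(8,69)=1 -> changes
  Option C: v=48, gcd(8,48)=8 -> changes
  Option D: v=58, gcd(8,58)=2 -> preserves
  Option E: v=11, gcd(8,11)=1 -> changes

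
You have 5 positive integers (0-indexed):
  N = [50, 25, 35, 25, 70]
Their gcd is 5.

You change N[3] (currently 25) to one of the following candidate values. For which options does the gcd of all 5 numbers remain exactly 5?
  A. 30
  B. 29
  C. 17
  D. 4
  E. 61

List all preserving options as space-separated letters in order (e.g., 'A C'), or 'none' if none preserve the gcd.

Old gcd = 5; gcd of others (without N[3]) = 5
New gcd for candidate v: gcd(5, v). Preserves old gcd iff gcd(5, v) = 5.
  Option A: v=30, gcd(5,30)=5 -> preserves
  Option B: v=29, gcd(5,29)=1 -> changes
  Option C: v=17, gcd(5,17)=1 -> changes
  Option D: v=4, gcd(5,4)=1 -> changes
  Option E: v=61, gcd(5,61)=1 -> changes

Answer: A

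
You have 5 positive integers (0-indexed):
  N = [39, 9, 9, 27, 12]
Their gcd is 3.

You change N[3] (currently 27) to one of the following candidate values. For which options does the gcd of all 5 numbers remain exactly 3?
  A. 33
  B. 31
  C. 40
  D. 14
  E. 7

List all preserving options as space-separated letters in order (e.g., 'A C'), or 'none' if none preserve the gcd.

Old gcd = 3; gcd of others (without N[3]) = 3
New gcd for candidate v: gcd(3, v). Preserves old gcd iff gcd(3, v) = 3.
  Option A: v=33, gcd(3,33)=3 -> preserves
  Option B: v=31, gcd(3,31)=1 -> changes
  Option C: v=40, gcd(3,40)=1 -> changes
  Option D: v=14, gcd(3,14)=1 -> changes
  Option E: v=7, gcd(3,7)=1 -> changes

Answer: A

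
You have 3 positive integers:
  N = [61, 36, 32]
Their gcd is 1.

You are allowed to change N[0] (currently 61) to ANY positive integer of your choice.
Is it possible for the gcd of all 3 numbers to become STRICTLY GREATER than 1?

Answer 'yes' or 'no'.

Answer: yes

Derivation:
Current gcd = 1
gcd of all OTHER numbers (without N[0]=61): gcd([36, 32]) = 4
The new gcd after any change is gcd(4, new_value).
This can be at most 4.
Since 4 > old gcd 1, the gcd CAN increase (e.g., set N[0] = 4).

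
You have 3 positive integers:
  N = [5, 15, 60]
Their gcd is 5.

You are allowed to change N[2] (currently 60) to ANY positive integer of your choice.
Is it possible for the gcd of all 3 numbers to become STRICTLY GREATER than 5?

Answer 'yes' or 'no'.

Current gcd = 5
gcd of all OTHER numbers (without N[2]=60): gcd([5, 15]) = 5
The new gcd after any change is gcd(5, new_value).
This can be at most 5.
Since 5 = old gcd 5, the gcd can only stay the same or decrease.

Answer: no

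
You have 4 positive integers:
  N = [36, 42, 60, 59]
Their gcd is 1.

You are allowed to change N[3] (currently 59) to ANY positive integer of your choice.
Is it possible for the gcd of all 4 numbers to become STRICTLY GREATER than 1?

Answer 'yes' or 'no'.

Current gcd = 1
gcd of all OTHER numbers (without N[3]=59): gcd([36, 42, 60]) = 6
The new gcd after any change is gcd(6, new_value).
This can be at most 6.
Since 6 > old gcd 1, the gcd CAN increase (e.g., set N[3] = 6).

Answer: yes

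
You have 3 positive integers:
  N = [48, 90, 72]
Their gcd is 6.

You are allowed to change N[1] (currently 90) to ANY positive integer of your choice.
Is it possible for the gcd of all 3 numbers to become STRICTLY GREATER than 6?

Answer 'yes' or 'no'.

Answer: yes

Derivation:
Current gcd = 6
gcd of all OTHER numbers (without N[1]=90): gcd([48, 72]) = 24
The new gcd after any change is gcd(24, new_value).
This can be at most 24.
Since 24 > old gcd 6, the gcd CAN increase (e.g., set N[1] = 24).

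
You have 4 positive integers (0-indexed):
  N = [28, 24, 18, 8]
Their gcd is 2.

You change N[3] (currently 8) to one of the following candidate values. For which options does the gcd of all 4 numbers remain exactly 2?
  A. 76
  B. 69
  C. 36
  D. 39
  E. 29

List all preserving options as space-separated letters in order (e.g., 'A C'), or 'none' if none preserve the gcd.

Answer: A C

Derivation:
Old gcd = 2; gcd of others (without N[3]) = 2
New gcd for candidate v: gcd(2, v). Preserves old gcd iff gcd(2, v) = 2.
  Option A: v=76, gcd(2,76)=2 -> preserves
  Option B: v=69, gcd(2,69)=1 -> changes
  Option C: v=36, gcd(2,36)=2 -> preserves
  Option D: v=39, gcd(2,39)=1 -> changes
  Option E: v=29, gcd(2,29)=1 -> changes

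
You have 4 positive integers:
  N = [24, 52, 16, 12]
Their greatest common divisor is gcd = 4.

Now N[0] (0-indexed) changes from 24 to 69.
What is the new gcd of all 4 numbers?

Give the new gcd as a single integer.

Numbers: [24, 52, 16, 12], gcd = 4
Change: index 0, 24 -> 69
gcd of the OTHER numbers (without index 0): gcd([52, 16, 12]) = 4
New gcd = gcd(g_others, new_val) = gcd(4, 69) = 1

Answer: 1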